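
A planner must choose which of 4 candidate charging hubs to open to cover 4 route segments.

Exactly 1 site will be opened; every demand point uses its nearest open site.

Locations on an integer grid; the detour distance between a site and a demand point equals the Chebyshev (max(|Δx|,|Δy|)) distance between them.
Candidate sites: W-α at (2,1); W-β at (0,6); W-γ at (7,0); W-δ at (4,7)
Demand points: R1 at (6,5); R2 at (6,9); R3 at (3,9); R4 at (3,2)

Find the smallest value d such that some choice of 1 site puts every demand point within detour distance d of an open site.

Open {W-δ}.
  Farthest demand point is R4 at detour distance 5 (to W-δ); all others are ≤ 5.
With {W-β} the worst case is 6.
With {W-α} the worst case is 8.
No size-1 selection achieves below 5.

5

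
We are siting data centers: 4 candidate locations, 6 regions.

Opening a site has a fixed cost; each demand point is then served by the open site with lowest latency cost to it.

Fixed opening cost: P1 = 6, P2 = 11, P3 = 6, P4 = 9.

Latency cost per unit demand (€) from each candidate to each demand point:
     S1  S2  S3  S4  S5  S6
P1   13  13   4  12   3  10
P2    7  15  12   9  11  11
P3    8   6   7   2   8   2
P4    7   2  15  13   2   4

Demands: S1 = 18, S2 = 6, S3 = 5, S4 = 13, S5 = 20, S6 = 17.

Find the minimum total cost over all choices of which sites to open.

279

Open {P1, P3, P4}: assign each demand point to its cheapest open site.
  S1→P4 18×7=126, S2→P4 6×2=12, S3→P1 5×4=20, S4→P3 13×2=26, S5→P4 20×2=40, S6→P3 17×2=34
  latency cost 258, fixed 21 → total 279.
Compare {P3, P4}: latency cost 273 + fixed 15 = 288.
Compare {P1, P2, P3, P4}: latency cost 258 + fixed 32 = 290.
Compare {P2, P3, P4}: latency cost 273 + fixed 26 = 299.
All other subsets cost ≥ 288. Minimum total cost: 279.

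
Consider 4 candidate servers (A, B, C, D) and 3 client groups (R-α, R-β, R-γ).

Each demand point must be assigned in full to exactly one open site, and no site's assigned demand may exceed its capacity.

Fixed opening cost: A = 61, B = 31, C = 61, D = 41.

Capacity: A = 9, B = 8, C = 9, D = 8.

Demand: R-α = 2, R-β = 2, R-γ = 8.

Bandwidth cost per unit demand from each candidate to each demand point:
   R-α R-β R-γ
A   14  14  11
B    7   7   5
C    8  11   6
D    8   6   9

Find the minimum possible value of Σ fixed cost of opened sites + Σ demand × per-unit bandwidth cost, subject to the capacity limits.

Open {B, D}; cheapest assignment that respects the capacities:
  B (cap 8, load 8): R-γ — cost 8×5 = 40
  D (cap 8, load 4): R-α, R-β — cost 2×8 + 2×6 = 28
  Shipping 68, fixed 72 → total 140.
  Any other capacity-feasible assignment to {B, D} ships for at least 68.
Compare {B, C}: its best feasible assignment gives total 168.
Compare {C, D}: its best feasible assignment gives total 178.
Every other set of open sites that can feasibly serve all demand totals ≥ 168 even under its best assignment. Minimum: 140.

140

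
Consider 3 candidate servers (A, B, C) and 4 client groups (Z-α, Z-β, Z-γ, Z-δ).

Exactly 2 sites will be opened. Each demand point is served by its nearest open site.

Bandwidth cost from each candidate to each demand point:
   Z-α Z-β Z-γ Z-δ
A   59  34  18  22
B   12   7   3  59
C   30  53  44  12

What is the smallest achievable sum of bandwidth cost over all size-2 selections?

34

Open {B, C}.
  Z-α→B 12, Z-β→B 7, Z-γ→B 3, Z-δ→C 12  ⇒ total 34.
Compare {A, B}: total 44.
Compare {A, C}: total 94.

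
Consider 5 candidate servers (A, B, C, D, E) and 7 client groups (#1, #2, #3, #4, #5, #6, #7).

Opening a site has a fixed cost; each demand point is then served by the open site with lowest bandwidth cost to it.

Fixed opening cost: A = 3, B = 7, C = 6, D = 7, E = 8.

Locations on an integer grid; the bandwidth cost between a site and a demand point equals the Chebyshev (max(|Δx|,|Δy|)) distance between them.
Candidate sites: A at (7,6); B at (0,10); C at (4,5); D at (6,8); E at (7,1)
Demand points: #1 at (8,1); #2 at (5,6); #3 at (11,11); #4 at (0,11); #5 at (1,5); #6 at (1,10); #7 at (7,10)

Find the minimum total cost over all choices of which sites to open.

Open {A, B}: assign each demand point to its cheapest open site.
  #1→A 5, #2→A 2, #3→A 5, #4→B 1, #5→B 5, #6→B 1, #7→A 4
  bandwidth cost 23, fixed 10 → total 33.
Compare {B, C}: bandwidth cost 22 + fixed 13 = 35.
Compare {A, B, C}: bandwidth cost 19 + fixed 16 = 35.
Compare {C}: bandwidth cost 31 + fixed 6 = 37.
All other subsets cost ≥ 35. Minimum total cost: 33.

33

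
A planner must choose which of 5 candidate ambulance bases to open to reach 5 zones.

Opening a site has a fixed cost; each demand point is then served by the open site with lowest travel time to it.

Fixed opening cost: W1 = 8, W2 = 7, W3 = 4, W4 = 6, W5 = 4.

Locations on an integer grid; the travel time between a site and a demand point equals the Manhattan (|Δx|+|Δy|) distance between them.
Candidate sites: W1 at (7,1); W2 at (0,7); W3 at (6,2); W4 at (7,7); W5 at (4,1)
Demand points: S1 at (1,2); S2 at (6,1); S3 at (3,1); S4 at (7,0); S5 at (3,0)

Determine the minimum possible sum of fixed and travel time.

17

Open {W5}: assign each demand point to its cheapest open site.
  S1→W5 4, S2→W5 2, S3→W5 1, S4→W5 4, S5→W5 2
  travel time 13, fixed 4 → total 17.
Compare {W3, W5}: travel time 11 + fixed 8 = 19.
Compare {W1, W5}: travel time 9 + fixed 12 = 21.
Compare {W3}: travel time 18 + fixed 4 = 22.
All other subsets cost ≥ 19. Minimum total cost: 17.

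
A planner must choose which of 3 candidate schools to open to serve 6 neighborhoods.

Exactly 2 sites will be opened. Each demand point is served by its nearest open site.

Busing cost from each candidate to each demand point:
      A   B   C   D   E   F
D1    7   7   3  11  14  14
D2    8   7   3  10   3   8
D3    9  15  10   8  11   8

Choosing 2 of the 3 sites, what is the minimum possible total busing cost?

Open {D2, D3}.
  A→D2 8, B→D2 7, C→D2 3, D→D3 8, E→D2 3, F→D2 8  ⇒ total 37.
Compare {D1, D2}: total 38.
Compare {D1, D3}: total 44.

37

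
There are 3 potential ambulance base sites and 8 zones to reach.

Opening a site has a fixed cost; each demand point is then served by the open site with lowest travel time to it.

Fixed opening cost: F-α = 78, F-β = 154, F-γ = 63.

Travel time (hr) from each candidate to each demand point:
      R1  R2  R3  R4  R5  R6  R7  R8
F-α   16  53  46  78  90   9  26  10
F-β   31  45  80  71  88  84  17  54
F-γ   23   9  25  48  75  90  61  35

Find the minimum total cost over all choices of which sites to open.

359

Open {F-α, F-γ}: assign each demand point to its cheapest open site.
  R1→F-α 16, R2→F-γ 9, R3→F-γ 25, R4→F-γ 48, R5→F-γ 75, R6→F-α 9, R7→F-α 26, R8→F-α 10
  travel time 218, fixed 141 → total 359.
Compare {F-α}: travel time 328 + fixed 78 = 406.
Compare {F-γ}: travel time 366 + fixed 63 = 429.
Compare {F-α, F-β, F-γ}: travel time 209 + fixed 295 = 504.
All other subsets cost ≥ 406. Minimum total cost: 359.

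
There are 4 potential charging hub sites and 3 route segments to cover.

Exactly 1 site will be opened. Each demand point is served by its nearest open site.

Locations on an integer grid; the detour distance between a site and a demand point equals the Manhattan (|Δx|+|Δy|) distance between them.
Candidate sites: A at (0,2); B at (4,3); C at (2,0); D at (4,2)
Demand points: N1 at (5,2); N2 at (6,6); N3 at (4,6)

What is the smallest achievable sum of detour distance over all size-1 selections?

10

Open {B}.
  N1→B 2, N2→B 5, N3→B 3  ⇒ total 10.
Compare {D}: total 11.
Compare {A}: total 23.
No size-1 selection does better; minimum is 10.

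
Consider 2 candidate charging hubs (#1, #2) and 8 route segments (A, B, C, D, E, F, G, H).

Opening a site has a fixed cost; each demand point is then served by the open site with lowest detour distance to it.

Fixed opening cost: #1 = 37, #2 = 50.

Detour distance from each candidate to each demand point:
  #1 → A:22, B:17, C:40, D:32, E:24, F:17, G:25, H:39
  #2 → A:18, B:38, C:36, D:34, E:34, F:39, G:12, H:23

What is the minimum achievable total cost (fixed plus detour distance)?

Open {#1}: assign each demand point to its cheapest open site.
  A→#1 22, B→#1 17, C→#1 40, D→#1 32, E→#1 24, F→#1 17, G→#1 25, H→#1 39
  detour distance 216, fixed 37 → total 253.
Compare {#1, #2}: detour distance 179 + fixed 87 = 266.
Compare {#2}: detour distance 234 + fixed 50 = 284.

253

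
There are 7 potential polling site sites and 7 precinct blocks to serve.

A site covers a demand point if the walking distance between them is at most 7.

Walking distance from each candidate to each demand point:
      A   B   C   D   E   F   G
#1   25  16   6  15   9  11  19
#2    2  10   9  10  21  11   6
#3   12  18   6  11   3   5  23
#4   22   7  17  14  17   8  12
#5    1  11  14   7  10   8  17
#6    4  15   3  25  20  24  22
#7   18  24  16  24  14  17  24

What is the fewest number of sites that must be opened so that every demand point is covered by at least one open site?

4

Coverage sets (demand points within 7 of each site):
  #1: {C}
  #2: {A, G}
  #3: {C, E, F}
  #4: {B}
  #5: {A, D}
  #6: {A, C}
  #7: {}
No 3 sites suffice: every size-3 union leaves at least one demand point uncovered.
But {#2, #3, #4, #5} covers everything, so the minimum is 4.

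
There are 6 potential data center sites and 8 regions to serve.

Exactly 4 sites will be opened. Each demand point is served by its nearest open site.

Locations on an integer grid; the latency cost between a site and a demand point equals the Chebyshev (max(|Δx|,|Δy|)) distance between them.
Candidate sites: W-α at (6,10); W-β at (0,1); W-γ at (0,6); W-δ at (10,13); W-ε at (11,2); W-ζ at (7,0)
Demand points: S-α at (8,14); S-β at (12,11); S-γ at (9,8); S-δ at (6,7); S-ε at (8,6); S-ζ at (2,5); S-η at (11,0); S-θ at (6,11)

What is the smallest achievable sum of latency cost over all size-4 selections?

19

Open {W-α, W-γ, W-δ, W-ε}.
  S-α→W-δ 2, S-β→W-δ 2, S-γ→W-α 3, S-δ→W-α 3, S-ε→W-α 4, S-ζ→W-γ 2, S-η→W-ε 2, S-θ→W-α 1  ⇒ total 19.
Compare {W-α, W-β, W-δ, W-ε}: total 21.
Compare {W-α, W-γ, W-δ, W-ζ}: total 21.
No size-4 selection does better; minimum is 19.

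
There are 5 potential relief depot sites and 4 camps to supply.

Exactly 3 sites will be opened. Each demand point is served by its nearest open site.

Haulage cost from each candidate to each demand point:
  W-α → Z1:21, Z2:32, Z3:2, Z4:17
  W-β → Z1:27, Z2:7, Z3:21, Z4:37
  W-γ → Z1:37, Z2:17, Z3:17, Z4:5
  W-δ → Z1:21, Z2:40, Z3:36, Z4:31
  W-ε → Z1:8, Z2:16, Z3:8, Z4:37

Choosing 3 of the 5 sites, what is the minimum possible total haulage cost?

Open {W-β, W-γ, W-ε}.
  Z1→W-ε 8, Z2→W-β 7, Z3→W-ε 8, Z4→W-γ 5  ⇒ total 28.
Compare {W-α, W-γ, W-ε}: total 31.
Compare {W-α, W-β, W-ε}: total 34.
No size-3 selection does better; minimum is 28.

28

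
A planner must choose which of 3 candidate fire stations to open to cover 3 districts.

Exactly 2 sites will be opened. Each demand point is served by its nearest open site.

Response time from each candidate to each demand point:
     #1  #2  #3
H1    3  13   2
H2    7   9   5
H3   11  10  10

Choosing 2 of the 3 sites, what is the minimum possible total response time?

14

Open {H1, H2}.
  #1→H1 3, #2→H2 9, #3→H1 2  ⇒ total 14.
Compare {H1, H3}: total 15.
Compare {H2, H3}: total 21.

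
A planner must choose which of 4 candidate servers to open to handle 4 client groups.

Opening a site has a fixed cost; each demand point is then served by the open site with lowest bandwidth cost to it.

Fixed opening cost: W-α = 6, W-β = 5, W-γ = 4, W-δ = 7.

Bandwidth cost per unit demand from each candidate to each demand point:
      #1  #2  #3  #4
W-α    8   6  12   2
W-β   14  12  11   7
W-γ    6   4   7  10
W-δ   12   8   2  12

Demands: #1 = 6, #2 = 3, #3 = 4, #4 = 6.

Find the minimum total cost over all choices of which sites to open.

Open {W-α, W-γ, W-δ}: assign each demand point to its cheapest open site.
  #1→W-γ 6×6=36, #2→W-γ 3×4=12, #3→W-δ 4×2=8, #4→W-α 6×2=12
  bandwidth cost 68, fixed 17 → total 85.
Compare {W-α, W-β, W-γ, W-δ}: bandwidth cost 68 + fixed 22 = 90.
Compare {W-α, W-γ}: bandwidth cost 88 + fixed 10 = 98.
Compare {W-α, W-δ}: bandwidth cost 86 + fixed 13 = 99.
All other subsets cost ≥ 90. Minimum total cost: 85.

85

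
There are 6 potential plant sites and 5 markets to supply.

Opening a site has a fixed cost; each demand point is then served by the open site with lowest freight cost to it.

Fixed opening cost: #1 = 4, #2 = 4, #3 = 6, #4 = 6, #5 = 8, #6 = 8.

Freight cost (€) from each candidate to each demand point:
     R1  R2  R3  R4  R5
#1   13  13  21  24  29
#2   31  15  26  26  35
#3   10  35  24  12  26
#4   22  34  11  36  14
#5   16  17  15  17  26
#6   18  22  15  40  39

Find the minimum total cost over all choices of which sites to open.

Open {#1, #3, #4}: assign each demand point to its cheapest open site.
  R1→#3 10, R2→#1 13, R3→#4 11, R4→#3 12, R5→#4 14
  freight cost 60, fixed 16 → total 76.
Compare {#2, #3, #4}: freight cost 62 + fixed 16 = 78.
Compare {#1, #2, #3, #4}: freight cost 60 + fixed 20 = 80.
Compare {#3, #4, #5}: freight cost 64 + fixed 20 = 84.
All other subsets cost ≥ 78. Minimum total cost: 76.

76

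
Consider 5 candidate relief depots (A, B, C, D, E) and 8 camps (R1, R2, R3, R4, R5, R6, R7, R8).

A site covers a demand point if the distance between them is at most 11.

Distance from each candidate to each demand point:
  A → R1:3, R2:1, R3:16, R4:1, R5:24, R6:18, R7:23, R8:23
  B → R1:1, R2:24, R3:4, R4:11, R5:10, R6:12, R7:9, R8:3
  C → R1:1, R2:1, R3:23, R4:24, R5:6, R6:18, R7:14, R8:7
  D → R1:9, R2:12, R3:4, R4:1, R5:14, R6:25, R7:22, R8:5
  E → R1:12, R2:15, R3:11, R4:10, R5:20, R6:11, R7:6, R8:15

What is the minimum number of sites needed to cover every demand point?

2

Coverage sets (demand points within 11 of each site):
  A: {R1, R2, R4}
  B: {R1, R3, R4, R5, R7, R8}
  C: {R1, R2, R5, R8}
  D: {R1, R3, R4, R8}
  E: {R3, R4, R6, R7}
No single site covers all 8 demand points.
But {C, E} covers everything, so the minimum is 2.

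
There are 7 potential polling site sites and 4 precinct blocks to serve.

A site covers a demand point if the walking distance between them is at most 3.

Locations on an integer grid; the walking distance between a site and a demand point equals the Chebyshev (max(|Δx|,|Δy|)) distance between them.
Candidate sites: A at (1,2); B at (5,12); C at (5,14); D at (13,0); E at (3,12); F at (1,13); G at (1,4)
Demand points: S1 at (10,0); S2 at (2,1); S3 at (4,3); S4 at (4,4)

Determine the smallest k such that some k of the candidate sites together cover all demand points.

Coverage sets (demand points within 3 of each site):
  A: {S2, S3, S4}
  B: {}
  C: {}
  D: {S1}
  E: {}
  F: {}
  G: {S2, S3, S4}
No single site covers all 4 demand points.
But {A, D} covers everything, so the minimum is 2.

2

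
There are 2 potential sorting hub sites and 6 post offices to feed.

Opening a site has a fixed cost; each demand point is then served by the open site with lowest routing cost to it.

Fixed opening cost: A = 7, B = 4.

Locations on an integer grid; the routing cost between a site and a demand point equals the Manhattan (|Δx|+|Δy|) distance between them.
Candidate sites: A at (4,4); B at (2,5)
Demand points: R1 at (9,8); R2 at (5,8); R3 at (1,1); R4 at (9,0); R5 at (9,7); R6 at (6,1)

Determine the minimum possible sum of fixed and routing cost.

49

Open {A}: assign each demand point to its cheapest open site.
  R1→A 9, R2→A 5, R3→A 6, R4→A 9, R5→A 8, R6→A 5
  routing cost 42, fixed 7 → total 49.
Compare {A, B}: routing cost 41 + fixed 11 = 52.
Compare {B}: routing cost 50 + fixed 4 = 54.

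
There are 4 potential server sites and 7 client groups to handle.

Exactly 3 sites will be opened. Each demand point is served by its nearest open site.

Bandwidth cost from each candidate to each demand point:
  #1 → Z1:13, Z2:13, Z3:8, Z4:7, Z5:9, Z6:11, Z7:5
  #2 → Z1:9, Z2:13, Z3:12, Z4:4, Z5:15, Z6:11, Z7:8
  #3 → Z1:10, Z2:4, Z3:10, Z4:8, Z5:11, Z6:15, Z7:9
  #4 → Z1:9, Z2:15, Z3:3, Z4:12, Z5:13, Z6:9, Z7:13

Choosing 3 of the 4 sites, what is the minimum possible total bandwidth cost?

46

Open {#1, #3, #4}.
  Z1→#4 9, Z2→#3 4, Z3→#4 3, Z4→#1 7, Z5→#1 9, Z6→#4 9, Z7→#1 5  ⇒ total 46.
Compare {#2, #3, #4}: total 48.
Compare {#1, #2, #3}: total 50.
No size-3 selection does better; minimum is 46.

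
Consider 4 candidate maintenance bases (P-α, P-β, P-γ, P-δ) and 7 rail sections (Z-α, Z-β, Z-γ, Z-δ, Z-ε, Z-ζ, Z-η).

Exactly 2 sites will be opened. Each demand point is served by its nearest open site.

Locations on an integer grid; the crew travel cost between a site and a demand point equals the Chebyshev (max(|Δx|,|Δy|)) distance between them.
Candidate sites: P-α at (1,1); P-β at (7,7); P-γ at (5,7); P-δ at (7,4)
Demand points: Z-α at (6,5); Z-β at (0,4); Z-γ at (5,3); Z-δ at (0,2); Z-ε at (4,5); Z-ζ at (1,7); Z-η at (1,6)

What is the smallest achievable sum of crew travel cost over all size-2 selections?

20

Open {P-α, P-γ}.
  Z-α→P-γ 2, Z-β→P-α 3, Z-γ→P-α 4, Z-δ→P-α 1, Z-ε→P-γ 2, Z-ζ→P-γ 4, Z-η→P-γ 4  ⇒ total 20.
Compare {P-α, P-δ}: total 21.
Compare {P-γ, P-δ}: total 23.
No size-2 selection does better; minimum is 20.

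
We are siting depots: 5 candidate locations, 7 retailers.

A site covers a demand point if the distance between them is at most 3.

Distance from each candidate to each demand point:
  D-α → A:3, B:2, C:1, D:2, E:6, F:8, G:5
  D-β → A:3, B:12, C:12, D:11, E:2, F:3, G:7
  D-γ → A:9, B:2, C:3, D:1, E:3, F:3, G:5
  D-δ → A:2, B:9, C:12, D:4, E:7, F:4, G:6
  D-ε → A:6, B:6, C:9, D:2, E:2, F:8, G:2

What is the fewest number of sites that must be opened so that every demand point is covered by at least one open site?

3

Coverage sets (demand points within 3 of each site):
  D-α: {A, B, C, D}
  D-β: {A, E, F}
  D-γ: {B, C, D, E, F}
  D-δ: {A}
  D-ε: {D, E, G}
No 2 sites suffice: every size-2 union leaves at least one demand point uncovered.
But {D-α, D-β, D-ε} covers everything, so the minimum is 3.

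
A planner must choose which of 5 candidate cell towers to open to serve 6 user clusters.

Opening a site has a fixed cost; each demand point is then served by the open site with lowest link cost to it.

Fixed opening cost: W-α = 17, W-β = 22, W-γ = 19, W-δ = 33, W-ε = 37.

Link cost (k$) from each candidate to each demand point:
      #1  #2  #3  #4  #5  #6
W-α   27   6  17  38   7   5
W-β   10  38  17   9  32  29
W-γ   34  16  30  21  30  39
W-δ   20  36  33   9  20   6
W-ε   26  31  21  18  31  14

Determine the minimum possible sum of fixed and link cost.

Open {W-α, W-β}: assign each demand point to its cheapest open site.
  #1→W-β 10, #2→W-α 6, #3→W-α 17, #4→W-β 9, #5→W-α 7, #6→W-α 5
  link cost 54, fixed 39 → total 93.
Compare {W-α, W-β, W-γ}: link cost 54 + fixed 58 = 112.
Compare {W-α, W-δ}: link cost 64 + fixed 50 = 114.
Compare {W-α}: link cost 100 + fixed 17 = 117.
All other subsets cost ≥ 112. Minimum total cost: 93.

93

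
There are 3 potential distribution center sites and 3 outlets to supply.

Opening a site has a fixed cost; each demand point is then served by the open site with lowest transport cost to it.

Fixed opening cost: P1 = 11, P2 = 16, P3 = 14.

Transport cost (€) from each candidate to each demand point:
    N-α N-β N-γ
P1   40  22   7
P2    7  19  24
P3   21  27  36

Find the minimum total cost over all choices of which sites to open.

60

Open {P1, P2}: assign each demand point to its cheapest open site.
  N-α→P2 7, N-β→P2 19, N-γ→P1 7
  transport cost 33, fixed 27 → total 60.
Compare {P2}: transport cost 50 + fixed 16 = 66.
Compare {P1, P2, P3}: transport cost 33 + fixed 41 = 74.
Compare {P1, P3}: transport cost 50 + fixed 25 = 75.
All other subsets cost ≥ 66. Minimum total cost: 60.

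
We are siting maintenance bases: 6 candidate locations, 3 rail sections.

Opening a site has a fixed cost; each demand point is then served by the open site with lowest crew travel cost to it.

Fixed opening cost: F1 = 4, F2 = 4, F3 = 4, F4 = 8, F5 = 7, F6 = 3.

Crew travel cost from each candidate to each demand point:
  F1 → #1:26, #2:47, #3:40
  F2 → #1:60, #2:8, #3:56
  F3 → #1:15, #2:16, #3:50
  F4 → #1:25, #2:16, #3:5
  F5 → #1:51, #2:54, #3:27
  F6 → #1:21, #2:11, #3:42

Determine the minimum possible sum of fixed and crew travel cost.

Open {F2, F3, F4}: assign each demand point to its cheapest open site.
  #1→F3 15, #2→F2 8, #3→F4 5
  crew travel cost 28, fixed 16 → total 44.
Compare {F3, F4, F6}: crew travel cost 31 + fixed 15 = 46.
Compare {F2, F3, F4, F6}: crew travel cost 28 + fixed 19 = 47.
Compare {F3, F4}: crew travel cost 36 + fixed 12 = 48.
All other subsets cost ≥ 46. Minimum total cost: 44.

44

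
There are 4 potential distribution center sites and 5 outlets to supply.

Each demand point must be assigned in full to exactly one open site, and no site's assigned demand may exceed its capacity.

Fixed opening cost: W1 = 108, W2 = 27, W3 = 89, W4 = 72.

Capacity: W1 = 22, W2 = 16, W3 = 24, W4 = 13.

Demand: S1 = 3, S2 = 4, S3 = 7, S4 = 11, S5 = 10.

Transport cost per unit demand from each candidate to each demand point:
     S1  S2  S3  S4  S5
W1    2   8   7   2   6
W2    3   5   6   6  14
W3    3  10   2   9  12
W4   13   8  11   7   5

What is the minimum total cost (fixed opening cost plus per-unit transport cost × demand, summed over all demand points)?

Open {W1, W2}; cheapest assignment that respects the capacities:
  W1 (cap 22, load 21): S4, S5 — cost 11×2 + 10×6 = 82
  W2 (cap 16, load 14): S1, S2, S3 — cost 3×3 + 4×5 + 7×6 = 71
  Shipping 153, fixed 135 → total 288.
  Any other capacity-feasible assignment to {W1, W2} ships for at least 153.
Compare {W1, W3}: its best feasible assignment gives total 342.
Compare {W2, W3}: its best feasible assignment gives total 345.
Every other set of open sites that can feasibly serve all demand totals ≥ 342 even under its best assignment. Minimum: 288.

288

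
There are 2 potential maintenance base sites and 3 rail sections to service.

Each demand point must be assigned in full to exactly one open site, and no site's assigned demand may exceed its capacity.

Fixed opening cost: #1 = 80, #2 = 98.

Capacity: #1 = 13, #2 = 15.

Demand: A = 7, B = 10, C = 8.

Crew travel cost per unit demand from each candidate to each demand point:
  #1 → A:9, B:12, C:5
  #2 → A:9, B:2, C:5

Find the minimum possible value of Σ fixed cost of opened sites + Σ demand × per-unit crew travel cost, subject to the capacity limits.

Open {#1, #2}; cheapest assignment that respects the capacities:
  #1 (cap 13, load 10): B — cost 10×12 = 120
  #2 (cap 15, load 15): A, C — cost 7×9 + 8×5 = 103
  Shipping 223, fixed 178 → total 401.
  Any other capacity-feasible assignment to {#1, #2} ships for at least 223.
Total demand is 25 and no other set of sites has combined capacity ≥ 25, so {#1, #2} is the only feasible choice of open sites. Minimum: 401.

401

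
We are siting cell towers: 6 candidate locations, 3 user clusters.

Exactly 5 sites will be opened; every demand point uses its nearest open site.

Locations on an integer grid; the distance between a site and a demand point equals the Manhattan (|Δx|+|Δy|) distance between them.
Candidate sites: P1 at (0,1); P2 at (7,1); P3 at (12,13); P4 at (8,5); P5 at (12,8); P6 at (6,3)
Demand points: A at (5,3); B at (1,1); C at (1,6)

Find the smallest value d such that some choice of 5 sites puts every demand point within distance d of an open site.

6

Open {P1, P2, P3, P4, P5}.
  Farthest demand point is C at distance 6 (to P1); all others are ≤ 6.
With {P1, P2, P3, P4, P6} the worst case is 6.
With {P1, P2, P3, P5, P6} the worst case is 6.
No size-5 selection achieves below 6.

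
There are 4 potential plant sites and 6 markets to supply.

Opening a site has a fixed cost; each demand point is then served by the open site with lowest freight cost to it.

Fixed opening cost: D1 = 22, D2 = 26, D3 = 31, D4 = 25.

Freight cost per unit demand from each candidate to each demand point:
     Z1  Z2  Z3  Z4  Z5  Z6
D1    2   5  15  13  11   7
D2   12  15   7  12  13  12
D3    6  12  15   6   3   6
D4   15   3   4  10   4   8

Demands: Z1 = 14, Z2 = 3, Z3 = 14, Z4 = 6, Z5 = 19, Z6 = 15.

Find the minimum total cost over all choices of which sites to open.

Open {D1, D3, D4}: assign each demand point to its cheapest open site.
  Z1→D1 14×2=28, Z2→D4 3×3=9, Z3→D4 14×4=56, Z4→D3 6×6=36, Z5→D3 19×3=57, Z6→D3 15×6=90
  freight cost 276, fixed 78 → total 354.
Compare {D1, D2, D3, D4}: freight cost 276 + fixed 104 = 380.
Compare {D1, D4}: freight cost 334 + fixed 47 = 381.
Compare {D3, D4}: freight cost 332 + fixed 56 = 388.
All other subsets cost ≥ 380. Minimum total cost: 354.

354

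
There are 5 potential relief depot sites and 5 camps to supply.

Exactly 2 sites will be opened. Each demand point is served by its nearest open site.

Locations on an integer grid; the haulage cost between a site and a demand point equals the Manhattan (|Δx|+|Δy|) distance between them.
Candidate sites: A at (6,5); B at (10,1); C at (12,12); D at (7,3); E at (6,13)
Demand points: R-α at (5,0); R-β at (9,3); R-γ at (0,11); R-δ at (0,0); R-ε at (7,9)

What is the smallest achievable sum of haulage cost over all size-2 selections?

30

Open {D, E}.
  R-α→D 5, R-β→D 2, R-γ→E 8, R-δ→D 10, R-ε→E 5  ⇒ total 30.
Compare {B, E}: total 33.
Compare {A, D}: total 34.
No size-2 selection does better; minimum is 30.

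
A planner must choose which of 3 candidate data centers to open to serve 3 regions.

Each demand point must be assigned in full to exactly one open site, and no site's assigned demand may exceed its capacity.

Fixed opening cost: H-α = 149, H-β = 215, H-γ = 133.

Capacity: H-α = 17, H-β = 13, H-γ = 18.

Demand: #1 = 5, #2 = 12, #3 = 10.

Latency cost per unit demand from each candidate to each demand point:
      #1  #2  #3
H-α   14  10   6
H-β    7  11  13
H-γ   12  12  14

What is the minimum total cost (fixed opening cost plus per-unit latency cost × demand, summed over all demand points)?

Open {H-α, H-γ}; cheapest assignment that respects the capacities:
  H-α (cap 17, load 10): #3 — cost 10×6 = 60
  H-γ (cap 18, load 17): #1, #2 — cost 5×12 + 12×12 = 204
  Shipping 264, fixed 282 → total 546.
  Any other capacity-feasible assignment to {H-α, H-γ} ships for at least 264.
Compare {H-α, H-β}: its best feasible assignment gives total 626.
Compare {H-β, H-γ}: its best feasible assignment gives total 680.
Every other set of open sites that can feasibly serve all demand totals ≥ 626 even under its best assignment. Minimum: 546.

546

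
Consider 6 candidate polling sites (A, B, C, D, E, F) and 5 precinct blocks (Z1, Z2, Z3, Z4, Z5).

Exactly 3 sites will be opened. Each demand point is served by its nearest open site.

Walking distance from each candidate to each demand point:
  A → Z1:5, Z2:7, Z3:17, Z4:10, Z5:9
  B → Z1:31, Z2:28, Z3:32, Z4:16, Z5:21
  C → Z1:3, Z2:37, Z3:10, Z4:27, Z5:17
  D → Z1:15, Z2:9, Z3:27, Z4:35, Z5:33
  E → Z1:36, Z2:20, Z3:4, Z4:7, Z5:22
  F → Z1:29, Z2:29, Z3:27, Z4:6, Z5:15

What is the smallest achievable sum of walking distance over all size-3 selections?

Open {A, C, E}.
  Z1→C 3, Z2→A 7, Z3→E 4, Z4→E 7, Z5→A 9  ⇒ total 30.
Compare {A, E, F}: total 31.
Compare {A, B, E}: total 32.
No size-3 selection does better; minimum is 30.

30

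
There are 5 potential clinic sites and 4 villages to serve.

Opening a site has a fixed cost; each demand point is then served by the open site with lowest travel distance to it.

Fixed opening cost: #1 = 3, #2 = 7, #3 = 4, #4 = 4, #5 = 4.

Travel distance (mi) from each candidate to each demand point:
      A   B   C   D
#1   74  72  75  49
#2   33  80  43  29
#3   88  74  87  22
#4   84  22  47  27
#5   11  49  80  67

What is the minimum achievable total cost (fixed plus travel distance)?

Open {#3, #4, #5}: assign each demand point to its cheapest open site.
  A→#5 11, B→#4 22, C→#4 47, D→#3 22
  travel distance 102, fixed 12 → total 114.
Compare {#4, #5}: travel distance 107 + fixed 8 = 115.
Compare {#1, #3, #4, #5}: travel distance 102 + fixed 15 = 117.
Compare {#2, #3, #4, #5}: travel distance 98 + fixed 19 = 117.
All other subsets cost ≥ 115. Minimum total cost: 114.

114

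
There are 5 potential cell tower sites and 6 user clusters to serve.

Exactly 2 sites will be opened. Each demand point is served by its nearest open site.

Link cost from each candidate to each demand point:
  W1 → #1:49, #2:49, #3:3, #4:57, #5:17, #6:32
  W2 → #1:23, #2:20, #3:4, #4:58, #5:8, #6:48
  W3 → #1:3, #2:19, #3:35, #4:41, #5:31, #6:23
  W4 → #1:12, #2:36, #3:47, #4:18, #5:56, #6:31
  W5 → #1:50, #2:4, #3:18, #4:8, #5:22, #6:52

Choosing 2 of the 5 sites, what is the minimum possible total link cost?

Open {W3, W5}.
  #1→W3 3, #2→W5 4, #3→W5 18, #4→W5 8, #5→W5 22, #6→W3 23  ⇒ total 78.
Compare {W2, W4}: total 93.
Compare {W2, W5}: total 95.
No size-2 selection does better; minimum is 78.

78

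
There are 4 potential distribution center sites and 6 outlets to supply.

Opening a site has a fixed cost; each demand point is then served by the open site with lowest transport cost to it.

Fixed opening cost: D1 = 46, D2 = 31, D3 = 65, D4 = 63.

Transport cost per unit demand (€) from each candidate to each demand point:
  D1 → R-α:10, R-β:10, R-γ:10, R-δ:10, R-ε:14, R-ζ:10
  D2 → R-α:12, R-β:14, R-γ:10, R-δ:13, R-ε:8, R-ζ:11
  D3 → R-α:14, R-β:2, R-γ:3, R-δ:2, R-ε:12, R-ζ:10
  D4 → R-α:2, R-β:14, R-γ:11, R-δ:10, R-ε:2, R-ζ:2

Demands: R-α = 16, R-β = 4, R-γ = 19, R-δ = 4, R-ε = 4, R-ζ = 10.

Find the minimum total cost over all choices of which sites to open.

261

Open {D3, D4}: assign each demand point to its cheapest open site.
  R-α→D4 16×2=32, R-β→D3 4×2=8, R-γ→D3 19×3=57, R-δ→D3 4×2=8, R-ε→D4 4×2=8, R-ζ→D4 10×2=20
  transport cost 133, fixed 128 → total 261.
Compare {D2, D3, D4}: transport cost 133 + fixed 159 = 292.
Compare {D1, D3, D4}: transport cost 133 + fixed 174 = 307.
Compare {D1, D2, D3, D4}: transport cost 133 + fixed 205 = 338.
All other subsets cost ≥ 292. Minimum total cost: 261.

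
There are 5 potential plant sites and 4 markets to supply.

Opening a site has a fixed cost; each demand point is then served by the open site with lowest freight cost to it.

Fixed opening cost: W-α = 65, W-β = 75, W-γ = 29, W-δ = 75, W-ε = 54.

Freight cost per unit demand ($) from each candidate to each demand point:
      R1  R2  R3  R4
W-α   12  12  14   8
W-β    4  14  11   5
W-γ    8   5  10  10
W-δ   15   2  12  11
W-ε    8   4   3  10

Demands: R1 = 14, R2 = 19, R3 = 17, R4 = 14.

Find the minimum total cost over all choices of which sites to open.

382

Open {W-β, W-ε}: assign each demand point to its cheapest open site.
  R1→W-β 14×4=56, R2→W-ε 19×4=76, R3→W-ε 17×3=51, R4→W-β 14×5=70
  freight cost 253, fixed 129 → total 382.
Compare {W-β, W-γ, W-ε}: freight cost 253 + fixed 158 = 411.
Compare {W-β, W-δ, W-ε}: freight cost 215 + fixed 204 = 419.
Compare {W-ε}: freight cost 379 + fixed 54 = 433.
All other subsets cost ≥ 411. Minimum total cost: 382.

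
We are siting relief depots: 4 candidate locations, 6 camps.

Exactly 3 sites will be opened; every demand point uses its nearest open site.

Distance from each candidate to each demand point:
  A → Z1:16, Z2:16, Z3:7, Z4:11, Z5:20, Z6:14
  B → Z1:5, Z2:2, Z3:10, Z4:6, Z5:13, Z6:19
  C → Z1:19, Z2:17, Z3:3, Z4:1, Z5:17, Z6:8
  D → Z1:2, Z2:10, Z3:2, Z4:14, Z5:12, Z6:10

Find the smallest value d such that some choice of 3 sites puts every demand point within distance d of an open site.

Open {A, B, D}.
  Farthest demand point is Z5 at distance 12 (to D); all others are ≤ 12.
With {A, C, D} the worst case is 12.
With {B, C, D} the worst case is 12.
No size-3 selection achieves below 12.

12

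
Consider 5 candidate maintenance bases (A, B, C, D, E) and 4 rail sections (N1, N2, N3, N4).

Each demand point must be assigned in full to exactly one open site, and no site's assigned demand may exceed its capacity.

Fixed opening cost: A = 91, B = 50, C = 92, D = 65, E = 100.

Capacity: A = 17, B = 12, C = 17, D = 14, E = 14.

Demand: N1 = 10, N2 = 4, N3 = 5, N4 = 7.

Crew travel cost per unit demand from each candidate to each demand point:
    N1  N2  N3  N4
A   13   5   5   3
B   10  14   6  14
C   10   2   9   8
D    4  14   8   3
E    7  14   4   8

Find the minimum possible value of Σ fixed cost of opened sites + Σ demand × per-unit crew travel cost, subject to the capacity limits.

262

Open {A, D}; cheapest assignment that respects the capacities:
  A (cap 17, load 16): N2, N3, N4 — cost 4×5 + 5×5 + 7×3 = 66
  D (cap 14, load 10): N1 — cost 10×4 = 40
  Shipping 106, fixed 156 → total 262.
  Any other capacity-feasible assignment to {A, D} ships for at least 106.
Compare {C, D}: its best feasible assignment gives total 306.
Compare {A, B}: its best feasible assignment gives total 307.
Every other set of open sites that can feasibly serve all demand totals ≥ 306 even under its best assignment. Minimum: 262.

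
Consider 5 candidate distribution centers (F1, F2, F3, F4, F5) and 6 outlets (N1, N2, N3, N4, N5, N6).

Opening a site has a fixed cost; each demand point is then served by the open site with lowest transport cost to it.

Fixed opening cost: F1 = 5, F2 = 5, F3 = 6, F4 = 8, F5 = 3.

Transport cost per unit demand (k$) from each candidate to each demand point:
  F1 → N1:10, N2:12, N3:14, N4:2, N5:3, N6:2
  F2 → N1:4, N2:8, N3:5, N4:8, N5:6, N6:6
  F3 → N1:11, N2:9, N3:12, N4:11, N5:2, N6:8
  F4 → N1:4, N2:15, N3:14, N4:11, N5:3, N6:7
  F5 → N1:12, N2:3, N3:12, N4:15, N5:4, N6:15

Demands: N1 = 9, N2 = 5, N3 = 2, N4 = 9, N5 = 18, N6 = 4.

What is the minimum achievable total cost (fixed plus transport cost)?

142

Open {F1, F2, F3, F5}: assign each demand point to its cheapest open site.
  N1→F2 9×4=36, N2→F5 5×3=15, N3→F2 2×5=10, N4→F1 9×2=18, N5→F3 18×2=36, N6→F1 4×2=8
  transport cost 123, fixed 19 → total 142.
Compare {F1, F2, F3, F4, F5}: transport cost 123 + fixed 27 = 150.
Compare {F1, F2, F5}: transport cost 141 + fixed 13 = 154.
Compare {F1, F3, F4, F5}: transport cost 137 + fixed 22 = 159.
All other subsets cost ≥ 150. Minimum total cost: 142.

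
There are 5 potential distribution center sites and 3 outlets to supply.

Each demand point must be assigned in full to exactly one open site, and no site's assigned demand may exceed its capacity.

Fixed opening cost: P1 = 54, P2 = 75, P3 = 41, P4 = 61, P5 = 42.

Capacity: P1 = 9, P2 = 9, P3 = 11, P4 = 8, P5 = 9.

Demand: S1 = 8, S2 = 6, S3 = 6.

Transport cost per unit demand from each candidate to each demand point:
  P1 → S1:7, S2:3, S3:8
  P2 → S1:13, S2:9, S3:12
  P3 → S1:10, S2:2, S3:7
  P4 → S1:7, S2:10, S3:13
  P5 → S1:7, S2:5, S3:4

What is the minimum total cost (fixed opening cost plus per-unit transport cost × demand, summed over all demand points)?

229

Open {P1, P3, P5}; cheapest assignment that respects the capacities:
  P1 (cap 9, load 8): S1 — cost 8×7 = 56
  P3 (cap 11, load 6): S2 — cost 6×2 = 12
  P5 (cap 9, load 6): S3 — cost 6×4 = 24
  Shipping 92, fixed 137 → total 229.
  Any other capacity-feasible assignment to {P1, P3, P5} ships for at least 92.
Compare {P3, P4, P5}: its best feasible assignment gives total 236.
Compare {P1, P4, P5}: its best feasible assignment gives total 255.
Every other set of open sites that can feasibly serve all demand totals ≥ 236 even under its best assignment. Minimum: 229.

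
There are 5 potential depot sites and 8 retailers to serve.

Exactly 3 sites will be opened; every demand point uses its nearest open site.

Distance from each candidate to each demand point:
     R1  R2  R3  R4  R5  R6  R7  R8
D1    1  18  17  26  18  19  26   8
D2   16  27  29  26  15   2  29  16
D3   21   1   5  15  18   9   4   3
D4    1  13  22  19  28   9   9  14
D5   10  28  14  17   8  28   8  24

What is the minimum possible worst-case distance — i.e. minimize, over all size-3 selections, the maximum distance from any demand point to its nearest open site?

15

Open {D1, D2, D3}.
  Farthest demand point is R4 at distance 15 (to D3); all others are ≤ 15.
With {D1, D3, D5} the worst case is 15.
With {D2, D3, D4} the worst case is 15.
No size-3 selection achieves below 15.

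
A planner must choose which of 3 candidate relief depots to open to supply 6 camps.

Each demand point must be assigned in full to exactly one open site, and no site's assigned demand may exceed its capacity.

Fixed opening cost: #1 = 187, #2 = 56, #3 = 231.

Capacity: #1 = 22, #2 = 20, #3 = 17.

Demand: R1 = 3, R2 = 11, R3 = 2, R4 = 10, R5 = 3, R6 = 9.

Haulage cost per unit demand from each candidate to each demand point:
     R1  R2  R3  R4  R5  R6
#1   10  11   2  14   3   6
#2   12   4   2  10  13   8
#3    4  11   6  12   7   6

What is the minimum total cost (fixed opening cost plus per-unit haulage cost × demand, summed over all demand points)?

530

Open {#1, #2}; cheapest assignment that respects the capacities:
  #1 (cap 22, load 22): R4, R5, R6 — cost 10×14 + 3×3 + 9×6 = 203
  #2 (cap 20, load 16): R1, R2, R3 — cost 3×12 + 11×4 + 2×2 = 84
  Shipping 287, fixed 243 → total 530.
  Any other capacity-feasible assignment to {#1, #2} ships for at least 287.
Compare {#1, #2, #3}: its best feasible assignment gives total 717.
Compare {#1, #3}: its best feasible assignment gives total 750.
Every other set of open sites that can feasibly serve all demand totals ≥ 717 even under its best assignment. Minimum: 530.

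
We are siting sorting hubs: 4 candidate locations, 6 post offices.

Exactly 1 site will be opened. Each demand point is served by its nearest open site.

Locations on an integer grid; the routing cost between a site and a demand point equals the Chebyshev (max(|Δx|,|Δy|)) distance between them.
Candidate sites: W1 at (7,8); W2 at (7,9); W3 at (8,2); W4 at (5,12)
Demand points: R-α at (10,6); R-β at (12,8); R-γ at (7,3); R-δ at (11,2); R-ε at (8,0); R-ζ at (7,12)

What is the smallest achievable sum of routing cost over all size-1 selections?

Open {W3}.
  R-α→W3 4, R-β→W3 6, R-γ→W3 1, R-δ→W3 3, R-ε→W3 2, R-ζ→W3 10  ⇒ total 26.
Compare {W1}: total 31.
Compare {W2}: total 33.
No size-1 selection does better; minimum is 26.

26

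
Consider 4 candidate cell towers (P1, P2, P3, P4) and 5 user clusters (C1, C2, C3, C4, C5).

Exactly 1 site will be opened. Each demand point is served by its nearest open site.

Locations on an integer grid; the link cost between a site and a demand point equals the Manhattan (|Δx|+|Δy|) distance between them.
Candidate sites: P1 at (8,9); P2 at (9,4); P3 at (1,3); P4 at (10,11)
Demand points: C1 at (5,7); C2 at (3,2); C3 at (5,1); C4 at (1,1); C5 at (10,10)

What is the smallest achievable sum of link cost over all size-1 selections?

Open {P3}.
  C1→P3 8, C2→P3 3, C3→P3 6, C4→P3 2, C5→P3 16  ⇒ total 35.
Compare {P2}: total 40.
Compare {P1}: total 46.
No size-1 selection does better; minimum is 35.

35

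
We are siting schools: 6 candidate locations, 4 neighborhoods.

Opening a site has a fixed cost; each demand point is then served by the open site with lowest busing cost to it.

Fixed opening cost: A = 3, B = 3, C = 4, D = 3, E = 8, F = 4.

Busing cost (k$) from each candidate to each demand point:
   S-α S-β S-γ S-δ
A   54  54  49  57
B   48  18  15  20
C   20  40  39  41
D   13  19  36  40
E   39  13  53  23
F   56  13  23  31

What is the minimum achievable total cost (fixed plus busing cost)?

Open {B, D, F}: assign each demand point to its cheapest open site.
  S-α→D 13, S-β→F 13, S-γ→B 15, S-δ→B 20
  busing cost 61, fixed 10 → total 71.
Compare {B, D}: busing cost 66 + fixed 6 = 72.
Compare {A, B, D, F}: busing cost 61 + fixed 13 = 74.
Compare {A, B, D}: busing cost 66 + fixed 9 = 75.
All other subsets cost ≥ 72. Minimum total cost: 71.

71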